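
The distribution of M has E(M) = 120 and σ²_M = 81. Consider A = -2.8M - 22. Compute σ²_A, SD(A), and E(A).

σ²_A = 635.04, SD(A) = 25.2, E(A) = -358

A = -2.8M - 22 is linear with a = -2.8, b = -22.
σ²_A = a²·σ²_M = (-2.8)²·81 = 635.04 (the additive constant -22 does not affect variance).
SD(M) = √81 = 9.
SD(A) = |a|·SD(M) = |-2.8|·9 = 25.2.
E(A) = a·E(M) + b = (-2.8)·120 + (-22) = -358.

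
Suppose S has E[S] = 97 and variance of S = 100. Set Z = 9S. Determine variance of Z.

Z = 9S is linear with a = 9, b = 0.
variance of Z = a²·variance of S = 9²·100 = 8100.

variance of Z = 8100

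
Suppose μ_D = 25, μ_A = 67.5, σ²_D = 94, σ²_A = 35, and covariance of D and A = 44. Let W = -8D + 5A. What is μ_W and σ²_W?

μ_W = (-8)·μ_D + 5·μ_A = (-8)·25 + 5·67.5 = 137.5.
σ²_W = a²·σ²_D + b²·σ²_A + 2ab·covariance of D and A with a = -8, b = 5.
= (-8)²·94 + 5²·35 + 2·(-8)·5·44
= 6016 + 875 + (-3520) = 3371.

μ_W = 137.5, σ²_W = 3371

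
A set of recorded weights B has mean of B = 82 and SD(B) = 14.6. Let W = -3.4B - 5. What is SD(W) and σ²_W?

W = -3.4B - 5 is linear with a = -3.4, b = -5.
SD(W) = |a|·SD(B) = |-3.4|·14.6 = 49.64.
σ²_B = 14.6² = 213.16.
σ²_W = a²·σ²_B = (-3.4)²·213.16 = 2464.1296 (the additive constant -5 does not affect variance).

SD(W) = 49.64, σ²_W = 2464.1296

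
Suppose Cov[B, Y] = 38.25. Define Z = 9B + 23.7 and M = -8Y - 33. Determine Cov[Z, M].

Cov[Z, M] = -2754

Cov[Z, M] = a·c·Cov[B, Y] = 9·(-8)·38.25 = -2754. Additive constants drop out.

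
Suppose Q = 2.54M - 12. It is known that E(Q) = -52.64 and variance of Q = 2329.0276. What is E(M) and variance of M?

E(M) = -16, variance of M = 361

From Q = 2.54M - 12: E(Q) = a·E(M) + b, so E(M) = (E(Q) − b)/a = (-52.64 − (-12))/2.54 = -16.
variance of Q = a²·variance of M, so variance of M = 2329.0276/2.54² = 361.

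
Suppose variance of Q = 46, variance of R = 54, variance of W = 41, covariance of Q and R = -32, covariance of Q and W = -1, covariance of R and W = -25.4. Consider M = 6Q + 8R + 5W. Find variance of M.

variance of M = 973

variance of M = a²·variance of Q + b²·variance of R + c²·variance of W + 2ab·covariance of Q and R + 2ac·covariance of Q and W + 2bc·covariance of R and W, with a = 6, b = 8, c = 5.
= 1656 + 3456 + 1025 + (-3072) + (-60) + (-2032)
= 973.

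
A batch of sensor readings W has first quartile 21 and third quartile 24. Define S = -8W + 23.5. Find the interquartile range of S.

IQR of W = Q3 − Q1 = 24 − 21 = 3.
Under S = aW + b, IQR(S) = |a|·IQR(W) = |-8|·3 = 24 (shifts cancel; spread scales by |a|).

IQR(S) = 24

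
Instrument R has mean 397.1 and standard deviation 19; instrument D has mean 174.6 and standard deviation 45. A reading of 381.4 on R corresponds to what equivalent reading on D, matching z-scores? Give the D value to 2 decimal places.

D = 137.42

z = (381.4 − 397.1)/19 ≈ -0.8263.
D = 174.6 + z·45 = 174.6 + (381.4 − 397.1)·45/19 ≈ 137.42.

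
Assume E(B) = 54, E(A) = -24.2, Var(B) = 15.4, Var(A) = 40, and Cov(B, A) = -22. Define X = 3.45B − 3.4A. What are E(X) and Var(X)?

E(X) = 268.58, Var(X) = 1161.8185

E(X) = 3.45·E(B) + (-3.4)·E(A) = 3.45·54 + (-3.4)·(-24.2) = 268.58.
Var(X) = a²·Var(B) + b²·Var(A) + 2ab·Cov(B, A) with a = 3.45, b = -3.4.
= 3.45²·15.4 + (-3.4)²·40 + 2·3.45·(-3.4)·(-22)
= 183.2985 + 462.4 + 516.12 = 1161.8185.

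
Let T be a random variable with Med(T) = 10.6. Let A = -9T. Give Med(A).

A linear map preserves order up to sign, so Med(A) = a·Med(T) + b = (-9)·10.6 = -95.4.

Med(A) = -95.4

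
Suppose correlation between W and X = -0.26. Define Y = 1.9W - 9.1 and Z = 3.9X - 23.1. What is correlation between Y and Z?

Linear rescalings preserve correlation up to sign; here the slopes 1.9 and 3.9 have the same sign, so correlation between Y and Z = correlation between W and X = -0.26.

correlation between Y and Z = -0.26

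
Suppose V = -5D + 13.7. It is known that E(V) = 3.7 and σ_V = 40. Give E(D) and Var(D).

From V = -5D + 13.7: E(V) = a·E(D) + b, so E(D) = (E(V) − b)/a = (3.7 − 13.7)/(-5) = 2.
Var(V) = 40² = 1600.
Var(V) = a²·Var(D), so Var(D) = 1600/(-5)² = 64.

E(D) = 2, Var(D) = 64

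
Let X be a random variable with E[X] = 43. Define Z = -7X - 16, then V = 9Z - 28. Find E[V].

E[Z] = (-7)·43 + (-16) = -317.
E[V] = 9·(-317) + (-28) = -2881.

E[V] = -2881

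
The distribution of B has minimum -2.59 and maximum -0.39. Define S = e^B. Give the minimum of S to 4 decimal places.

e^B is increasing on this domain, so min(S) comes from min(B) = -2.59: min(S) = exp(-2.59) ≈ 0.075.

min(S) = 0.075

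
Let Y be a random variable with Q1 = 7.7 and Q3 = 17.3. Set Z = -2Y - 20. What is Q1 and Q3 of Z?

a = -2 < 0 reverses order: Q1(Z) comes from Q3(Y), Q3(Z) from Q1(Y).
Q1(Z) = (-2)·17.3 + (-20) = -54.6; Q3(Z) = (-2)·7.7 + (-20) = -35.4.

Q1(Z) = -54.6, Q3(Z) = -35.4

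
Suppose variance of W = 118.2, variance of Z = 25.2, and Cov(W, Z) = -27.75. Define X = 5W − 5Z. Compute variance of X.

variance of X = 4972.5

variance of X = a²·variance of W + b²·variance of Z + 2ab·Cov(W, Z) with a = 5, b = -5.
= 5²·118.2 + (-5)²·25.2 + 2·5·(-5)·(-27.75)
= 2955 + 630 + 1387.5 = 4972.5.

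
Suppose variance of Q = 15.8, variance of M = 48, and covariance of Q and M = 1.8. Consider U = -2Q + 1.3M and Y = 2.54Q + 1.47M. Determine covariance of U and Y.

covariance of U and Y = 12.1156

By bilinearity, covariance of U and Y = ac·variance of Q + bd·variance of M + (ad+bc)·covariance of Q and M, with a=-2, b=1.3, c=2.54, d=1.47.
ac·variance of Q = (-2)·2.54·15.8 = -80.264
bd·variance of M = 1.3·1.47·48 = 91.728
(ad+bc)·covariance of Q and M = (0.362)·1.8 = 0.6516
covariance of U and Y = -80.264 + 91.728 + 0.6516 = 12.1156.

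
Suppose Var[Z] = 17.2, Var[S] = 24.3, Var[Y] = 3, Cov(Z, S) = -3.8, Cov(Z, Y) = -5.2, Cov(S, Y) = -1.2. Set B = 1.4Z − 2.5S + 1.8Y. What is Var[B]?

Var[B] = 206.499

Var[B] = a²·Var[Z] + b²·Var[S] + c²·Var[Y] + 2ab·Cov(Z, S) + 2ac·Cov(Z, Y) + 2bc·Cov(S, Y), with a = 1.4, b = -2.5, c = 1.8.
= 33.712 + 151.875 + 9.72 + 26.6 + (-26.208) + 10.8
= 206.499.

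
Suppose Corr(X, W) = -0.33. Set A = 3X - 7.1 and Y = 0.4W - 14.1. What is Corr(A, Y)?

Linear rescalings preserve correlation up to sign; here the slopes 3 and 0.4 have the same sign, so Corr(A, Y) = Corr(X, W) = -0.33.

Corr(A, Y) = -0.33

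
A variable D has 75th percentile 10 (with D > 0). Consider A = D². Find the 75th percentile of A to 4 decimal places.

D² is increasing, so P_{75}(A) = g(P_{75}(D)) = 100.

75th percentile of A = 100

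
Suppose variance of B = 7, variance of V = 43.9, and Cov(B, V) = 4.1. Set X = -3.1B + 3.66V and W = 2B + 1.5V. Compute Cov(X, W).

By bilinearity, Cov(X, W) = ac·variance of B + bd·variance of V + (ad+bc)·Cov(B, V), with a=-3.1, b=3.66, c=2, d=1.5.
ac·variance of B = (-3.1)·2·7 = -43.4
bd·variance of V = 3.66·1.5·43.9 = 241.011
(ad+bc)·Cov(B, V) = (2.67)·4.1 = 10.947
Cov(X, W) = -43.4 + 241.011 + 10.947 = 208.558.

Cov(X, W) = 208.558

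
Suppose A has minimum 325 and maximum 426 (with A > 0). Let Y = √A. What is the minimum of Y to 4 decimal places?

√A is increasing on this domain, so min(Y) comes from min(A) = 325: min(Y) = √(325) ≈ 18.0278.

min(Y) = 18.0278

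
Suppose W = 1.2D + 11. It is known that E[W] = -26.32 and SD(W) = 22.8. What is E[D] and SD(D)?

From W = 1.2D + 11: E[W] = a·E[D] + b, so E[D] = (E[W] − b)/a = (-26.32 − 11)/1.2 = -31.1.
SD(W) = |a|·SD(D), so SD(D) = 22.8/|1.2| = 19.

E[D] = -31.1, SD(D) = 19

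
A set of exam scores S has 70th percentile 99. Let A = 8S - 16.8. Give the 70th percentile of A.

Since a = 8 > 0 the transformation is increasing, so the 70th percentile of A = a·(P_{70} of S) + b = 8·99 + (-16.8) = 775.2.

70th percentile of A = 775.2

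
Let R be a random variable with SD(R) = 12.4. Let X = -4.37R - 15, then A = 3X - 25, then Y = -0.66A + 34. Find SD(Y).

SD(Y) = 107.29224

SD(X) = |-4.37|·12.4 = 54.188.
SD(A) = |3|·54.188 = 162.564.
SD(Y) = |-0.66|·162.564 = 107.29224.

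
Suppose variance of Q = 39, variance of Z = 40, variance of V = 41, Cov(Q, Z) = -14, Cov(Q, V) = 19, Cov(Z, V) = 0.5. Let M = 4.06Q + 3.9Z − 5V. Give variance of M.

variance of M = 1042.0084

variance of M = a²·variance of Q + b²·variance of Z + c²·variance of V + 2ab·Cov(Q, Z) + 2ac·Cov(Q, V) + 2bc·Cov(Z, V), with a = 4.06, b = 3.9, c = -5.
= 642.8604 + 608.4 + 1025 + (-443.352) + (-771.4) + (-19.5)
= 1042.0084.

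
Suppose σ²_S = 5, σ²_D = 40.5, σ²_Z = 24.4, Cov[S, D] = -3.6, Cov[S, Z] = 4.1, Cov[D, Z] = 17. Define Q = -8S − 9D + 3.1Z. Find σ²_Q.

σ²_Q = a²·σ²_S + b²·σ²_D + c²·σ²_Z + 2ab·Cov[S, D] + 2ac·Cov[S, Z] + 2bc·Cov[D, Z], with a = -8, b = -9, c = 3.1.
= 320 + 3280.5 + 234.484 + (-518.4) + (-203.36) + (-948.6)
= 2164.624.

σ²_Q = 2164.624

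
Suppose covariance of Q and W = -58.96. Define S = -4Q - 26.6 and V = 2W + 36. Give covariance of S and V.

covariance of S and V = 471.68

covariance of S and V = a·c·covariance of Q and W = (-4)·2·(-58.96) = 471.68. Additive constants drop out.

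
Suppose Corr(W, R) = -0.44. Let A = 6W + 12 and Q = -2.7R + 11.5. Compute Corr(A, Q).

Corr(A, Q) = 0.44

Linear rescalings preserve |correlation|; the slopes 6 and -2.7 have opposite signs, so the correlation flips sign: Corr(A, Q) = −Corr(W, R) = 0.44.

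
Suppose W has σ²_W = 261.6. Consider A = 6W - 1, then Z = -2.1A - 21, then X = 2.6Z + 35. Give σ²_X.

σ²_A = 6²·261.6 = 9417.6.
σ²_Z = (-2.1)²·9417.6 = 41531.616.
σ²_X = 2.6²·41531.616 = 280753.72416.

σ²_X = 280753.72416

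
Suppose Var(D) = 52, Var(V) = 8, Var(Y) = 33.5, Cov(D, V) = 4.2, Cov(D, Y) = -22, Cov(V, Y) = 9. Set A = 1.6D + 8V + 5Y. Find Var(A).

Var(A) = a²·Var(D) + b²·Var(V) + c²·Var(Y) + 2ab·Cov(D, V) + 2ac·Cov(D, Y) + 2bc·Cov(V, Y), with a = 1.6, b = 8, c = 5.
= 133.12 + 512 + 837.5 + 107.52 + (-352) + 720
= 1958.14.

Var(A) = 1958.14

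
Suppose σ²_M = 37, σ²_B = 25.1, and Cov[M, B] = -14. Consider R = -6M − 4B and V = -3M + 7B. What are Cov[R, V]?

Cov[R, V] = 383.2

By bilinearity, Cov[R, V] = ac·σ²_M + bd·σ²_B + (ad+bc)·Cov[M, B], with a=-6, b=-4, c=-3, d=7.
ac·σ²_M = (-6)·(-3)·37 = 666
bd·σ²_B = (-4)·7·25.1 = -702.8
(ad+bc)·Cov[M, B] = (-30)·(-14) = 420
Cov[R, V] = 666 + (-702.8) + 420 = 383.2.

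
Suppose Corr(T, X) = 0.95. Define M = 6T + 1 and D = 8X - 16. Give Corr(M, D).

Corr(M, D) = 0.95

Linear rescalings preserve correlation up to sign; here the slopes 6 and 8 have the same sign, so Corr(M, D) = Corr(T, X) = 0.95.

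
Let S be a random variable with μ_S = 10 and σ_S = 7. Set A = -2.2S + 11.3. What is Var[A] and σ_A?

Var[A] = 237.16, σ_A = 15.4

A = -2.2S + 11.3 is linear with a = -2.2, b = 11.3.
Var[S] = 7² = 49.
Var[A] = a²·Var[S] = (-2.2)²·49 = 237.16 (the additive constant 11.3 does not affect variance).
σ_A = |a|·σ_S = |-2.2|·7 = 15.4.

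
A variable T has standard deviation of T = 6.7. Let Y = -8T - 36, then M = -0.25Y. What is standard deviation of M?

standard deviation of Y = |-8|·6.7 = 53.6.
standard deviation of M = |-0.25|·53.6 = 13.4.

standard deviation of M = 13.4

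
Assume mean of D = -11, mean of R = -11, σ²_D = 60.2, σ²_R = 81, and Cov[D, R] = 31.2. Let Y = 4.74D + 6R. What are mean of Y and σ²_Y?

mean of Y = -118.14, σ²_Y = 6043.20552

mean of Y = 4.74·mean of D + 6·mean of R = 4.74·(-11) + 6·(-11) = -118.14.
σ²_Y = a²·σ²_D + b²·σ²_R + 2ab·Cov[D, R] with a = 4.74, b = 6.
= 4.74²·60.2 + 6²·81 + 2·4.74·6·31.2
= 1352.54952 + 2916 + 1774.656 = 6043.20552.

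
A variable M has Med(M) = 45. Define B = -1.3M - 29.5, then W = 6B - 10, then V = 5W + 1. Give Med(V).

Med(V) = -2689

Med(B) = (-1.3)·45 + (-29.5) = -88.
Med(W) = 6·(-88) + (-10) = -538.
Med(V) = 5·(-538) + 1 = -2689.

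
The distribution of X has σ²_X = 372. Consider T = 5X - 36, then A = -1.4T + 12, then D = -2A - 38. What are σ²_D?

σ²_T = 5²·372 = 9300.
σ²_A = (-1.4)²·9300 = 18228.
σ²_D = (-2)²·18228 = 72912.

σ²_D = 72912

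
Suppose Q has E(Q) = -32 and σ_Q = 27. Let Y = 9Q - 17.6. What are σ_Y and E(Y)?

Y = 9Q - 17.6 is linear with a = 9, b = -17.6.
σ_Y = |a|·σ_Q = |9|·27 = 243.
E(Y) = a·E(Q) + b = 9·(-32) + (-17.6) = -305.6.

σ_Y = 243, E(Y) = -305.6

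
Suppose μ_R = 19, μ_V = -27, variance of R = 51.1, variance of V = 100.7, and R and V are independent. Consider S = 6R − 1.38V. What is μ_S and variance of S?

μ_S = 6·μ_R + (-1.38)·μ_V = 6·19 + (-1.38)·(-27) = 151.26.
variance of S = a²·variance of R + b²·variance of V + 2ab·covariance of R and V with a = 6, b = -1.38.
Independence gives covariance of R and V = 0.
= 6²·51.1 + (-1.38)²·100.7 + 2·6·(-1.38)·0
= 1839.6 + 191.77308 + 0 = 2031.37308.

μ_S = 151.26, variance of S = 2031.37308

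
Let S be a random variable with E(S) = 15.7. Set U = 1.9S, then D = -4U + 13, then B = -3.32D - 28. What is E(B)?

E(U) = 1.9·15.7 = 29.83.
E(D) = (-4)·29.83 + 13 = -106.32.
E(B) = (-3.32)·(-106.32) + (-28) = 324.9824.

E(B) = 324.9824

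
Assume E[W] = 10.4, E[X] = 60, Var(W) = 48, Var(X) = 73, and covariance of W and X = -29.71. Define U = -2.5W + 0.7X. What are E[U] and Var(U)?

E[U] = 16, Var(U) = 439.755

E[U] = (-2.5)·E[W] + 0.7·E[X] = (-2.5)·10.4 + 0.7·60 = 16.
Var(U) = a²·Var(W) + b²·Var(X) + 2ab·covariance of W and X with a = -2.5, b = 0.7.
= (-2.5)²·48 + 0.7²·73 + 2·(-2.5)·0.7·(-29.71)
= 300 + 35.77 + 103.985 = 439.755.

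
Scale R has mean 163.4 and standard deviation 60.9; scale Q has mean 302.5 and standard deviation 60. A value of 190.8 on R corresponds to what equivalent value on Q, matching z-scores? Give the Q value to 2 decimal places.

Q = 329.50

z = (190.8 − 163.4)/60.9 ≈ 0.4499.
Q = 302.5 + z·60 = 302.5 + (190.8 − 163.4)·60/60.9 ≈ 329.50.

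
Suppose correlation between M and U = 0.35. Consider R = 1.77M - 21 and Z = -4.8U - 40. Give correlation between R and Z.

Linear rescalings preserve |correlation|; the slopes 1.77 and -4.8 have opposite signs, so the correlation flips sign: correlation between R and Z = −correlation between M and U = -0.35.

correlation between R and Z = -0.35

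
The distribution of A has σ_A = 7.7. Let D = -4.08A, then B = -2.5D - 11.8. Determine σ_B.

σ_D = |-4.08|·7.7 = 31.416.
σ_B = |-2.5|·31.416 = 78.54.

σ_B = 78.54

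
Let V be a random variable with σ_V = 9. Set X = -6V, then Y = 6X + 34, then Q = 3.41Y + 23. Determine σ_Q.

σ_Q = 1104.84

σ_X = |-6|·9 = 54.
σ_Y = |6|·54 = 324.
σ_Q = |3.41|·324 = 1104.84.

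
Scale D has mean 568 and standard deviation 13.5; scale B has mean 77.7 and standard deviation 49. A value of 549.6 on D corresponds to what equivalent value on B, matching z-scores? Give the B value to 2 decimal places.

B = 10.91

z = (549.6 − 568)/13.5 ≈ -1.363.
B = 77.7 + z·49 = 77.7 + (549.6 − 568)·49/13.5 ≈ 10.91.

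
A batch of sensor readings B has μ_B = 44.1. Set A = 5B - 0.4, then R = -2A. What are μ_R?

μ_R = -440.2

μ_A = 5·44.1 + (-0.4) = 220.1.
μ_R = (-2)·220.1 = -440.2.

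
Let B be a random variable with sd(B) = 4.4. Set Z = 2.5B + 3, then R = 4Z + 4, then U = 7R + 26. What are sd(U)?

sd(U) = 308

sd(Z) = |2.5|·4.4 = 11.
sd(R) = |4|·11 = 44.
sd(U) = |7|·44 = 308.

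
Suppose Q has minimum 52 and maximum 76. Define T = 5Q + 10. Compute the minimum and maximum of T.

a = 5 > 0, so min(T) = a·min(Q)+b = 5·52 + 10 = 270 and max(T) = 5·76 + 10 = 390.

min(T) = 270, max(T) = 390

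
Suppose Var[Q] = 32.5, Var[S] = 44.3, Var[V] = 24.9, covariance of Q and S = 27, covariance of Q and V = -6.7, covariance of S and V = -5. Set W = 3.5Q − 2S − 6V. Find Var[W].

Var[W] = a²·Var[Q] + b²·Var[S] + c²·Var[V] + 2ab·covariance of Q and S + 2ac·covariance of Q and V + 2bc·covariance of S and V, with a = 3.5, b = -2, c = -6.
= 398.125 + 177.2 + 896.4 + (-378) + 281.4 + (-120)
= 1255.125.

Var[W] = 1255.125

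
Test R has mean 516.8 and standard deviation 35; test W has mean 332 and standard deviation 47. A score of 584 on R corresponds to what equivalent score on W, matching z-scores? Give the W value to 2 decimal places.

W = 422.24

z = (584 − 516.8)/35 = 1.92.
W = 332 + z·47 = 332 + (584 − 516.8)·47/35 = 422.24.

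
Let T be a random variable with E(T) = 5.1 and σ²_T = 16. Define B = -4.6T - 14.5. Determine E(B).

E(B) = -37.96

B = -4.6T - 14.5 is linear with a = -4.6, b = -14.5.
E(B) = a·E(T) + b = (-4.6)·5.1 + (-14.5) = -37.96.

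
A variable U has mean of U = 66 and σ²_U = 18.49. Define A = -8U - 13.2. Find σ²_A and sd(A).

σ²_A = 1183.36, sd(A) = 34.4

A = -8U - 13.2 is linear with a = -8, b = -13.2.
σ²_A = a²·σ²_U = (-8)²·18.49 = 1183.36 (the additive constant -13.2 does not affect variance).
sd(U) = √18.49 = 4.3.
sd(A) = |a|·sd(U) = |-8|·4.3 = 34.4.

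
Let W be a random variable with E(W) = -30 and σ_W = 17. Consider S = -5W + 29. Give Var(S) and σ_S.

S = -5W + 29 is linear with a = -5, b = 29.
Var(W) = 17² = 289.
Var(S) = a²·Var(W) = (-5)²·289 = 7225 (the additive constant 29 does not affect variance).
σ_S = |a|·σ_W = |-5|·17 = 85.

Var(S) = 7225, σ_S = 85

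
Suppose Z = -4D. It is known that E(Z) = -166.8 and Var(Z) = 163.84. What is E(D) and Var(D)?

From Z = -4D: E(Z) = a·E(D) + b, so E(D) = (E(Z) − b)/a = (-166.8 − 0)/(-4) = 41.7.
Var(Z) = a²·Var(D), so Var(D) = 163.84/(-4)² = 10.24.

E(D) = 41.7, Var(D) = 10.24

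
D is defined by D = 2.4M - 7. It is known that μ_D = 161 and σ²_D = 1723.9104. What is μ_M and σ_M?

μ_M = 70, σ_M = 17.3

From D = 2.4M - 7: μ_D = a·μ_M + b, so μ_M = (μ_D − b)/a = (161 − (-7))/2.4 = 70.
σ_D = √1723.9104 = 41.52.
σ_D = |a|·σ_M, so σ_M = 41.52/|2.4| = 17.3.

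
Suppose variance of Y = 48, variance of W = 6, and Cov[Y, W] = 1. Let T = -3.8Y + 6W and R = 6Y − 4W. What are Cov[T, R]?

Cov[T, R] = -1187.2

By bilinearity, Cov[T, R] = ac·variance of Y + bd·variance of W + (ad+bc)·Cov[Y, W], with a=-3.8, b=6, c=6, d=-4.
ac·variance of Y = (-3.8)·6·48 = -1094.4
bd·variance of W = 6·(-4)·6 = -144
(ad+bc)·Cov[Y, W] = (51.2)·1 = 51.2
Cov[T, R] = -1094.4 + (-144) + 51.2 = -1187.2.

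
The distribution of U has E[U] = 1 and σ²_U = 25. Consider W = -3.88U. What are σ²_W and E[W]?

σ²_W = 376.36, E[W] = -3.88

W = -3.88U is linear with a = -3.88, b = 0.
σ²_W = a²·σ²_U = (-3.88)²·25 = 376.36.
E[W] = a·E[U] + b = (-3.88)·1 = -3.88.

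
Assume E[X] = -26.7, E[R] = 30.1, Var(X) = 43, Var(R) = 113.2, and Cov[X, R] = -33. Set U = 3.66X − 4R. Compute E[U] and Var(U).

E[U] = 3.66·E[X] + (-4)·E[R] = 3.66·(-26.7) + (-4)·30.1 = -218.122.
Var(U) = a²·Var(X) + b²·Var(R) + 2ab·Cov[X, R] with a = 3.66, b = -4.
= 3.66²·43 + (-4)²·113.2 + 2·3.66·(-4)·(-33)
= 576.0108 + 1811.2 + 966.24 = 3353.4508.

E[U] = -218.122, Var(U) = 3353.4508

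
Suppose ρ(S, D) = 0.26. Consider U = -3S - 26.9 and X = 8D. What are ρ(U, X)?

ρ(U, X) = -0.26

Linear rescalings preserve |correlation|; the slopes -3 and 8 have opposite signs, so the correlation flips sign: ρ(U, X) = −ρ(S, D) = -0.26.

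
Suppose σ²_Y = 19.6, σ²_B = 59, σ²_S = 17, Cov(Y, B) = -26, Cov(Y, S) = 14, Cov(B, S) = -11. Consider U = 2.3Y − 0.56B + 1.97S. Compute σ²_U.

σ²_U = a²·σ²_Y + b²·σ²_B + c²·σ²_S + 2ab·Cov(Y, B) + 2ac·Cov(Y, S) + 2bc·Cov(B, S), with a = 2.3, b = -0.56, c = 1.97.
= 103.684 + 18.5024 + 65.9753 + 66.976 + 126.868 + 24.2704
= 406.2761.

σ²_U = 406.2761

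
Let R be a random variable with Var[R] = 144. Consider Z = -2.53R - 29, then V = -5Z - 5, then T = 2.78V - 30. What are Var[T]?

Var[T] = 178087.376016

Var[Z] = (-2.53)²·144 = 921.7296.
Var[V] = (-5)²·921.7296 = 23043.24.
Var[T] = 2.78²·23043.24 = 178087.376016.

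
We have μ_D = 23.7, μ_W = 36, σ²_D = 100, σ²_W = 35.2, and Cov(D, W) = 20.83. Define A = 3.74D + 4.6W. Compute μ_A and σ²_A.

μ_A = 3.74·μ_D + 4.6·μ_W = 3.74·23.7 + 4.6·36 = 254.238.
σ²_A = a²·σ²_D + b²·σ²_W + 2ab·Cov(D, W) with a = 3.74, b = 4.6.
= 3.74²·100 + 4.6²·35.2 + 2·3.74·4.6·20.83
= 1398.76 + 744.832 + 716.71864 = 2860.31064.

μ_A = 254.238, σ²_A = 2860.31064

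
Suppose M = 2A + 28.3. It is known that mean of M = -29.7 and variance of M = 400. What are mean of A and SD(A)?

mean of A = -29, SD(A) = 10

From M = 2A + 28.3: mean of M = a·mean of A + b, so mean of A = (mean of M − b)/a = (-29.7 − 28.3)/2 = -29.
SD(M) = √400 = 20.
SD(M) = |a|·SD(A), so SD(A) = 20/|2| = 10.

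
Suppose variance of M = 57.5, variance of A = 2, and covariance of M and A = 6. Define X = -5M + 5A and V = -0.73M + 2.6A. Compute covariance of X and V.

covariance of X and V = 135.975

By bilinearity, covariance of X and V = ac·variance of M + bd·variance of A + (ad+bc)·covariance of M and A, with a=-5, b=5, c=-0.73, d=2.6.
ac·variance of M = (-5)·(-0.73)·57.5 = 209.875
bd·variance of A = 5·2.6·2 = 26
(ad+bc)·covariance of M and A = (-16.65)·6 = -99.9
covariance of X and V = 209.875 + 26 + (-99.9) = 135.975.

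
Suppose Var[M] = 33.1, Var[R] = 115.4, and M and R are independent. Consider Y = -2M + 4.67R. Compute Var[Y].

Var[Y] = 2649.14706

Var[Y] = a²·Var[M] + b²·Var[R] + 2ab·Cov(M, R) with a = -2, b = 4.67.
Independence gives Cov(M, R) = 0.
= (-2)²·33.1 + 4.67²·115.4 + 2·(-2)·4.67·0
= 132.4 + 2516.74706 + 0 = 2649.14706.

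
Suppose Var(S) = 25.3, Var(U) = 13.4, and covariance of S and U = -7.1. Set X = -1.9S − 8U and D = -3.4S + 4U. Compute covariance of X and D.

By bilinearity, covariance of X and D = ac·Var(S) + bd·Var(U) + (ad+bc)·covariance of S and U, with a=-1.9, b=-8, c=-3.4, d=4.
ac·Var(S) = (-1.9)·(-3.4)·25.3 = 163.438
bd·Var(U) = (-8)·4·13.4 = -428.8
(ad+bc)·covariance of S and U = (19.6)·(-7.1) = -139.16
covariance of X and D = 163.438 + (-428.8) + (-139.16) = -404.522.

covariance of X and D = -404.522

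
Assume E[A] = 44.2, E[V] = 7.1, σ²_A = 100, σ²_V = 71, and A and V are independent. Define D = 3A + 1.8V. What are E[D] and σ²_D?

E[D] = 3·E[A] + 1.8·E[V] = 3·44.2 + 1.8·7.1 = 145.38.
σ²_D = a²·σ²_A + b²·σ²_V + 2ab·covariance of A and V with a = 3, b = 1.8.
Independence gives covariance of A and V = 0.
= 3²·100 + 1.8²·71 + 2·3·1.8·0
= 900 + 230.04 + 0 = 1130.04.

E[D] = 145.38, σ²_D = 1130.04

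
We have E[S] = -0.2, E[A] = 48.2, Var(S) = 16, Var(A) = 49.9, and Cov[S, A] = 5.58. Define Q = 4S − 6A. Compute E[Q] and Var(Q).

E[Q] = 4·E[S] + (-6)·E[A] = 4·(-0.2) + (-6)·48.2 = -290.
Var(Q) = a²·Var(S) + b²·Var(A) + 2ab·Cov[S, A] with a = 4, b = -6.
= 4²·16 + (-6)²·49.9 + 2·4·(-6)·5.58
= 256 + 1796.4 + (-267.84) = 1784.56.

E[Q] = -290, Var(Q) = 1784.56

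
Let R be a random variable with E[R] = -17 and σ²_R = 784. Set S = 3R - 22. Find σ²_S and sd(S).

S = 3R - 22 is linear with a = 3, b = -22.
σ²_S = a²·σ²_R = 3²·784 = 7056 (the additive constant -22 does not affect variance).
sd(R) = √784 = 28.
sd(S) = |a|·sd(R) = |3|·28 = 84.

σ²_S = 7056, sd(S) = 84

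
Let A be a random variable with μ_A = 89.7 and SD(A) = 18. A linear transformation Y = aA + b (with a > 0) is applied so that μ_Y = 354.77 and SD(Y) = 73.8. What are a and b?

a = 4.1, b = -13

SD(Y) = a·SD(A) (a > 0), so a = 73.8/18 = 4.1.
μ_Y = a·μ_A + b, so b = 354.77 − 4.1·89.7 = -13.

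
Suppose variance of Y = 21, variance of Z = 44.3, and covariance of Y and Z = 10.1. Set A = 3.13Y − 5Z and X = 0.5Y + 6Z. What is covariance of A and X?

covariance of A and X = -1131.707

By bilinearity, covariance of A and X = ac·variance of Y + bd·variance of Z + (ad+bc)·covariance of Y and Z, with a=3.13, b=-5, c=0.5, d=6.
ac·variance of Y = 3.13·0.5·21 = 32.865
bd·variance of Z = (-5)·6·44.3 = -1329
(ad+bc)·covariance of Y and Z = (16.28)·10.1 = 164.428
covariance of A and X = 32.865 + (-1329) + 164.428 = -1131.707.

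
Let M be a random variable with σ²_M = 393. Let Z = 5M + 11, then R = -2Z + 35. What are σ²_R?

σ²_R = 39300

σ²_Z = 5²·393 = 9825.
σ²_R = (-2)²·9825 = 39300.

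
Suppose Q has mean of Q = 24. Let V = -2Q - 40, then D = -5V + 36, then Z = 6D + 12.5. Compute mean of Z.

mean of V = (-2)·24 + (-40) = -88.
mean of D = (-5)·(-88) + 36 = 476.
mean of Z = 6·476 + 12.5 = 2868.5.

mean of Z = 2868.5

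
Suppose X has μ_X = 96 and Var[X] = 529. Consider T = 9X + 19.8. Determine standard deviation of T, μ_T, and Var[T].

T = 9X + 19.8 is linear with a = 9, b = 19.8.
standard deviation of X = √529 = 23.
standard deviation of T = |a|·standard deviation of X = |9|·23 = 207.
μ_T = a·μ_X + b = 9·96 + 19.8 = 883.8.
Var[T] = a²·Var[X] = 9²·529 = 42849 (the additive constant 19.8 does not affect variance).

standard deviation of T = 207, μ_T = 883.8, Var[T] = 42849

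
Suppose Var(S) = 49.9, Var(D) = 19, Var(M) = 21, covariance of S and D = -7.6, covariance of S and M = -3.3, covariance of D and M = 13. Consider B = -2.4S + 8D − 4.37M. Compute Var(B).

Var(B) = 1218.1181

Var(B) = a²·Var(S) + b²·Var(D) + c²·Var(M) + 2ab·covariance of S and D + 2ac·covariance of S and M + 2bc·covariance of D and M, with a = -2.4, b = 8, c = -4.37.
= 287.424 + 1216 + 401.0349 + 291.84 + (-69.2208) + (-908.96)
= 1218.1181.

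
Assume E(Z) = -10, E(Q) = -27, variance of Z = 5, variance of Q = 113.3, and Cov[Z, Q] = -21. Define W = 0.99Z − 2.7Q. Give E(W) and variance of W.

E(W) = 0.99·E(Z) + (-2.7)·E(Q) = 0.99·(-10) + (-2.7)·(-27) = 63.
variance of W = a²·variance of Z + b²·variance of Q + 2ab·Cov[Z, Q] with a = 0.99, b = -2.7.
= 0.99²·5 + (-2.7)²·113.3 + 2·0.99·(-2.7)·(-21)
= 4.9005 + 825.957 + 112.266 = 943.1235.

E(W) = 63, variance of W = 943.1235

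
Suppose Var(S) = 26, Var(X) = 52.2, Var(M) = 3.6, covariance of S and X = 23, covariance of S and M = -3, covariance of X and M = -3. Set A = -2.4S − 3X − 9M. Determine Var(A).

Var(A) = a²·Var(S) + b²·Var(X) + c²·Var(M) + 2ab·covariance of S and X + 2ac·covariance of S and M + 2bc·covariance of X and M, with a = -2.4, b = -3, c = -9.
= 149.76 + 469.8 + 291.6 + 331.2 + (-129.6) + (-162)
= 950.76.

Var(A) = 950.76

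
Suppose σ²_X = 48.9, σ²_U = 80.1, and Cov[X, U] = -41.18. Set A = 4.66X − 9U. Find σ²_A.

σ²_A = a²·σ²_X + b²·σ²_U + 2ab·Cov[X, U] with a = 4.66, b = -9.
= 4.66²·48.9 + (-9)²·80.1 + 2·4.66·(-9)·(-41.18)
= 1061.89284 + 6488.1 + 3454.1784 = 11004.17124.

σ²_A = 11004.17124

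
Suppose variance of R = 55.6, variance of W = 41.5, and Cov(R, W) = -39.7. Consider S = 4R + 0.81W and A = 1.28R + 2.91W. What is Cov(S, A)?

Cov(S, A) = -120.77731

By bilinearity, Cov(S, A) = ac·variance of R + bd·variance of W + (ad+bc)·Cov(R, W), with a=4, b=0.81, c=1.28, d=2.91.
ac·variance of R = 4·1.28·55.6 = 284.672
bd·variance of W = 0.81·2.91·41.5 = 97.81965
(ad+bc)·Cov(R, W) = (12.6768)·(-39.7) = -503.26896
Cov(S, A) = 284.672 + 97.81965 + (-503.26896) = -120.77731.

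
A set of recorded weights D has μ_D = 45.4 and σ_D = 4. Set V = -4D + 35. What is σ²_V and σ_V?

V = -4D + 35 is linear with a = -4, b = 35.
σ²_D = 4² = 16.
σ²_V = a²·σ²_D = (-4)²·16 = 256 (the additive constant 35 does not affect variance).
σ_V = |a|·σ_D = |-4|·4 = 16.

σ²_V = 256, σ_V = 16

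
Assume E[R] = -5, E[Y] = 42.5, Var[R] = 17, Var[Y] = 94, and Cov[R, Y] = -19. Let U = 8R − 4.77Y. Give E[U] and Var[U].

E[U] = 8·E[R] + (-4.77)·E[Y] = 8·(-5) + (-4.77)·42.5 = -242.725.
Var[U] = a²·Var[R] + b²·Var[Y] + 2ab·Cov[R, Y] with a = 8, b = -4.77.
= 8²·17 + (-4.77)²·94 + 2·8·(-4.77)·(-19)
= 1088 + 2138.7726 + 1450.08 = 4676.8526.

E[U] = -242.725, Var[U] = 4676.8526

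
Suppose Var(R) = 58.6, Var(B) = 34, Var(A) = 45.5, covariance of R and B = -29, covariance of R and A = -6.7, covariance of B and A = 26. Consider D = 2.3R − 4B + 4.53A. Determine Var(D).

Var(D) = 1239.44035

Var(D) = a²·Var(R) + b²·Var(B) + c²·Var(A) + 2ab·covariance of R and B + 2ac·covariance of R and A + 2bc·covariance of B and A, with a = 2.3, b = -4, c = 4.53.
= 309.994 + 544 + 933.70095 + 533.6 + (-139.6146) + (-942.24)
= 1239.44035.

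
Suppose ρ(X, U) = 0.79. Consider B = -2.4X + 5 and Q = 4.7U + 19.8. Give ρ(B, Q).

ρ(B, Q) = -0.79

Linear rescalings preserve |correlation|; the slopes -2.4 and 4.7 have opposite signs, so the correlation flips sign: ρ(B, Q) = −ρ(X, U) = -0.79.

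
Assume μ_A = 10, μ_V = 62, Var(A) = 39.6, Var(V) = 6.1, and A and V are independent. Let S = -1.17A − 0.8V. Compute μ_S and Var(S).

μ_S = (-1.17)·μ_A + (-0.8)·μ_V = (-1.17)·10 + (-0.8)·62 = -61.3.
Var(S) = a²·Var(A) + b²·Var(V) + 2ab·Cov(A, V) with a = -1.17, b = -0.8.
Independence gives Cov(A, V) = 0.
= (-1.17)²·39.6 + (-0.8)²·6.1 + 2·(-1.17)·(-0.8)·0
= 54.20844 + 3.904 + 0 = 58.11244.

μ_S = -61.3, Var(S) = 58.11244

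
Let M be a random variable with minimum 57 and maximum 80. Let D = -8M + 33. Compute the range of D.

Range of M = 80 − 57 = 23.
Range(D) = |a|·Range(M) = |-8|·23 = 184.

Range(D) = 184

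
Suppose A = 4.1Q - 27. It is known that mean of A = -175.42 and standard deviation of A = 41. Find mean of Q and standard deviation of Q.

From A = 4.1Q - 27: mean of A = a·mean of Q + b, so mean of Q = (mean of A − b)/a = (-175.42 − (-27))/4.1 = -36.2.
standard deviation of A = |a|·standard deviation of Q, so standard deviation of Q = 41/|4.1| = 10.

mean of Q = -36.2, standard deviation of Q = 10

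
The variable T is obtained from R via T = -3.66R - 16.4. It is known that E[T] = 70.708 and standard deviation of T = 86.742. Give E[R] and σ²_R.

From T = -3.66R - 16.4: E[T] = a·E[R] + b, so E[R] = (E[T] − b)/a = (70.708 − (-16.4))/(-3.66) = -23.8.
σ²_T = 86.742² = 7524.174564.
σ²_T = a²·σ²_R, so σ²_R = 7524.174564/(-3.66)² = 561.69.

E[R] = -23.8, σ²_R = 561.69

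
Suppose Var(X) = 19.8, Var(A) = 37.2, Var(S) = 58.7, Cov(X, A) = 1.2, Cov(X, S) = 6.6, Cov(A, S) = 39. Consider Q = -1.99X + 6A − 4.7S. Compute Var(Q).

Var(Q) = a²·Var(X) + b²·Var(A) + c²·Var(S) + 2ab·Cov(X, A) + 2ac·Cov(X, S) + 2bc·Cov(A, S), with a = -1.99, b = 6, c = -4.7.
= 78.40998 + 1339.2 + 1296.683 + (-28.656) + 123.4596 + (-2199.6)
= 609.49658.

Var(Q) = 609.49658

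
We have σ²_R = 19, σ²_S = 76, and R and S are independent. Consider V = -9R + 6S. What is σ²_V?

σ²_V = a²·σ²_R + b²·σ²_S + 2ab·covariance of R and S with a = -9, b = 6.
Independence gives covariance of R and S = 0.
= (-9)²·19 + 6²·76 + 2·(-9)·6·0
= 1539 + 2736 + 0 = 4275.

σ²_V = 4275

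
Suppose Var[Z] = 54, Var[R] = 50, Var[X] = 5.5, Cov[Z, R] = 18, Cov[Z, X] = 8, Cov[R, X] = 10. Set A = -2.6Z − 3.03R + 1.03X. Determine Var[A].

Var[A] = 1008.26195

Var[A] = a²·Var[Z] + b²·Var[R] + c²·Var[X] + 2ab·Cov[Z, R] + 2ac·Cov[Z, X] + 2bc·Cov[R, X], with a = -2.6, b = -3.03, c = 1.03.
= 365.04 + 459.045 + 5.83495 + 283.608 + (-42.848) + (-62.418)
= 1008.26195.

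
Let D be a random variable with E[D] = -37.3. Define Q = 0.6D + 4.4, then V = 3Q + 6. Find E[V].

E[Q] = 0.6·(-37.3) + 4.4 = -17.98.
E[V] = 3·(-17.98) + 6 = -47.94.

E[V] = -47.94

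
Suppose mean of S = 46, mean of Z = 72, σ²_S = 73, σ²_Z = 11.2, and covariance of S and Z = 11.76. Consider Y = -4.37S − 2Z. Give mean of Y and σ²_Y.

mean of Y = (-4.37)·mean of S + (-2)·mean of Z = (-4.37)·46 + (-2)·72 = -345.02.
σ²_Y = a²·σ²_S + b²·σ²_Z + 2ab·covariance of S and Z with a = -4.37, b = -2.
= (-4.37)²·73 + (-2)²·11.2 + 2·(-4.37)·(-2)·11.76
= 1394.0737 + 44.8 + 205.5648 = 1644.4385.

mean of Y = -345.02, σ²_Y = 1644.4385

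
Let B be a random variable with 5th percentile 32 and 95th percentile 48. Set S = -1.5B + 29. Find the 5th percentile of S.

5th percentile of S = -43

Since a = -1.5 < 0 the transformation is decreasing, reversing order: the 5th percentile of S corresponds to the 95th percentile of B.
So P_{5}(S) = a·P_{95}(B) + b = (-1.5)·48 + 29 = -43.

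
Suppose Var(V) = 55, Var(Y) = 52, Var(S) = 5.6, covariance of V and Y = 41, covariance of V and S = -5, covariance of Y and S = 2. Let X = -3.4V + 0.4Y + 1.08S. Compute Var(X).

Var(X) = 577.57984

Var(X) = a²·Var(V) + b²·Var(Y) + c²·Var(S) + 2ab·covariance of V and Y + 2ac·covariance of V and S + 2bc·covariance of Y and S, with a = -3.4, b = 0.4, c = 1.08.
= 635.8 + 8.32 + 6.53184 + (-111.52) + 36.72 + 1.728
= 577.57984.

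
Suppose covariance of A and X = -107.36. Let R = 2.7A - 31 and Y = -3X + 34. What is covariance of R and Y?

covariance of R and Y = 869.616

covariance of R and Y = a·c·covariance of A and X = 2.7·(-3)·(-107.36) = 869.616. Additive constants drop out.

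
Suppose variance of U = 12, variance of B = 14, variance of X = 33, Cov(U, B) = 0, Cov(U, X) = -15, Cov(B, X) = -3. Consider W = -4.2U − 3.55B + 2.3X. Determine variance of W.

variance of W = a²·variance of U + b²·variance of B + c²·variance of X + 2ab·Cov(U, B) + 2ac·Cov(U, X) + 2bc·Cov(B, X), with a = -4.2, b = -3.55, c = 2.3.
= 211.68 + 176.435 + 174.57 + 0 + 289.8 + 48.99
= 901.475.

variance of W = 901.475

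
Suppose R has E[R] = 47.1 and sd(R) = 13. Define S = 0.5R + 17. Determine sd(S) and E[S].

S = 0.5R + 17 is linear with a = 0.5, b = 17.
sd(S) = |a|·sd(R) = |0.5|·13 = 6.5.
E[S] = a·E[R] + b = 0.5·47.1 + 17 = 40.55.

sd(S) = 6.5, E[S] = 40.55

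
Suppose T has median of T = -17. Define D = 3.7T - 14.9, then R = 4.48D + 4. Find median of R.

median of D = 3.7·(-17) + (-14.9) = -77.8.
median of R = 4.48·(-77.8) + 4 = -344.544.

median of R = -344.544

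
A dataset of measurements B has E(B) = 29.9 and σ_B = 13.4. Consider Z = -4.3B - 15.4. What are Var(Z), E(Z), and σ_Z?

Z = -4.3B - 15.4 is linear with a = -4.3, b = -15.4.
Var(B) = 13.4² = 179.56.
Var(Z) = a²·Var(B) = (-4.3)²·179.56 = 3320.0644 (the additive constant -15.4 does not affect variance).
E(Z) = a·E(B) + b = (-4.3)·29.9 + (-15.4) = -143.97.
σ_Z = |a|·σ_B = |-4.3|·13.4 = 57.62.

Var(Z) = 3320.0644, E(Z) = -143.97, σ_Z = 57.62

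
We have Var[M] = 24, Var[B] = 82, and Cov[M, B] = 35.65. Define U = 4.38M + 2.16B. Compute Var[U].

Var[U] = a²·Var[M] + b²·Var[B] + 2ab·Cov[M, B] with a = 4.38, b = 2.16.
= 4.38²·24 + 2.16²·82 + 2·4.38·2.16·35.65
= 460.4256 + 382.5792 + 674.55504 = 1517.55984.

Var[U] = 1517.55984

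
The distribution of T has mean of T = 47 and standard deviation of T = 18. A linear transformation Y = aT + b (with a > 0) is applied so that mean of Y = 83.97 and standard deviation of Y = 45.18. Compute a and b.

a = 2.51, b = -34

standard deviation of Y = a·standard deviation of T (a > 0), so a = 45.18/18 = 2.51.
mean of Y = a·mean of T + b, so b = 83.97 − 2.51·47 = -34.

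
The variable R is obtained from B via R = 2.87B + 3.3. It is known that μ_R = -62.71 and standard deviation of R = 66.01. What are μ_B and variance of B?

From R = 2.87B + 3.3: μ_R = a·μ_B + b, so μ_B = (μ_R − b)/a = (-62.71 − 3.3)/2.87 = -23.
variance of R = 66.01² = 4357.3201.
variance of R = a²·variance of B, so variance of B = 4357.3201/2.87² = 529.

μ_B = -23, variance of B = 529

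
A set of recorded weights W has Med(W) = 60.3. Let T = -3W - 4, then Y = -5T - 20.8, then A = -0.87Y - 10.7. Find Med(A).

Med(A) = -796.919

Med(T) = (-3)·60.3 + (-4) = -184.9.
Med(Y) = (-5)·(-184.9) + (-20.8) = 903.7.
Med(A) = (-0.87)·903.7 + (-10.7) = -796.919.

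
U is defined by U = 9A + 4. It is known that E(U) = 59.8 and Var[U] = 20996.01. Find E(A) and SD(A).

E(A) = 6.2, SD(A) = 16.1

From U = 9A + 4: E(U) = a·E(A) + b, so E(A) = (E(U) − b)/a = (59.8 − 4)/9 = 6.2.
SD(U) = √20996.01 = 144.9.
SD(U) = |a|·SD(A), so SD(A) = 144.9/|9| = 16.1.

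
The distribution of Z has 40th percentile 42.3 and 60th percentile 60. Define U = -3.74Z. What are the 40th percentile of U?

Since a = -3.74 < 0 the transformation is decreasing, reversing order: the 40th percentile of U corresponds to the 60th percentile of Z.
So P_{40}(U) = a·P_{60}(Z) + b = (-3.74)·60 = -224.4.

40th percentile of U = -224.4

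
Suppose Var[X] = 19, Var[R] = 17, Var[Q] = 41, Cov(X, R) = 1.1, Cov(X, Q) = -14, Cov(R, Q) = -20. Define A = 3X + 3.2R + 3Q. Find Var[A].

Var[A] = a²·Var[X] + b²·Var[R] + c²·Var[Q] + 2ab·Cov(X, R) + 2ac·Cov(X, Q) + 2bc·Cov(R, Q), with a = 3, b = 3.2, c = 3.
= 171 + 174.08 + 369 + 21.12 + (-252) + (-384)
= 99.2.

Var[A] = 99.2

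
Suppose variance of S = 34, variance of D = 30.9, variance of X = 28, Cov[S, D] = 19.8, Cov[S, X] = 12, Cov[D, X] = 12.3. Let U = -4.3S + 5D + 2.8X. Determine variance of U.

variance of U = 824.72

variance of U = a²·variance of S + b²·variance of D + c²·variance of X + 2ab·Cov[S, D] + 2ac·Cov[S, X] + 2bc·Cov[D, X], with a = -4.3, b = 5, c = 2.8.
= 628.66 + 772.5 + 219.52 + (-851.4) + (-288.96) + 344.4
= 824.72.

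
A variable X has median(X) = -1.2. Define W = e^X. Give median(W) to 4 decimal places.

median(W) = 0.3012

e^X is monotone on this domain, so median(W) = exp(-1.2) ≈ 0.3012.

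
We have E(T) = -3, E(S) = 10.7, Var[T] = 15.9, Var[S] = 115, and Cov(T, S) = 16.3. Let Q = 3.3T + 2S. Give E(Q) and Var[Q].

E(Q) = 11.5, Var[Q] = 848.311

E(Q) = 3.3·E(T) + 2·E(S) = 3.3·(-3) + 2·10.7 = 11.5.
Var[Q] = a²·Var[T] + b²·Var[S] + 2ab·Cov(T, S) with a = 3.3, b = 2.
= 3.3²·15.9 + 2²·115 + 2·3.3·2·16.3
= 173.151 + 460 + 215.16 = 848.311.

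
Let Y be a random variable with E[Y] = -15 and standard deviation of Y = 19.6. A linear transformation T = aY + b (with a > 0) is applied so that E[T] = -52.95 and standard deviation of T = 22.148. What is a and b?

standard deviation of T = a·standard deviation of Y (a > 0), so a = 22.148/19.6 = 1.13.
E[T] = a·E[Y] + b, so b = -52.95 − 1.13·(-15) = -36.

a = 1.13, b = -36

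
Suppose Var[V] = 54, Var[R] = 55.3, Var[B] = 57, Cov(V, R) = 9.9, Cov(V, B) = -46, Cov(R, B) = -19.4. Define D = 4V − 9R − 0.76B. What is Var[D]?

Var[D] = 4677.7112

Var[D] = a²·Var[V] + b²·Var[R] + c²·Var[B] + 2ab·Cov(V, R) + 2ac·Cov(V, B) + 2bc·Cov(R, B), with a = 4, b = -9, c = -0.76.
= 864 + 4479.3 + 32.9232 + (-712.8) + 279.68 + (-265.392)
= 4677.7112.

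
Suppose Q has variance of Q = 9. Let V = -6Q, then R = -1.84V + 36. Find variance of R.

variance of R = 1096.9344

variance of V = (-6)²·9 = 324.
variance of R = (-1.84)²·324 = 1096.9344.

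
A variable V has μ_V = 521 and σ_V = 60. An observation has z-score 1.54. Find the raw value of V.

V = 613.4

V = μ_V + z·σ_V = 521 + 1.54·60 = 613.4.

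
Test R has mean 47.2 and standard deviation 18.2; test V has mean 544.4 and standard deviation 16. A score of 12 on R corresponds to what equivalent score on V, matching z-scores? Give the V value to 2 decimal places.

V = 513.45

z = (12 − 47.2)/18.2 ≈ -1.9341.
V = 544.4 + z·16 = 544.4 + (12 − 47.2)·16/18.2 ≈ 513.45.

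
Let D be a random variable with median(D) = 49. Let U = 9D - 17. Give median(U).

median(U) = 424

A linear map preserves order up to sign, so median(U) = a·median(D) + b = 9·49 + (-17) = 424.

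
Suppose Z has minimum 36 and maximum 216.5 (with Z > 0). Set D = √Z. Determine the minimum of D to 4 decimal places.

min(D) = 6

√Z is increasing on this domain, so min(D) comes from min(Z) = 36: min(D) = √(36) = 6.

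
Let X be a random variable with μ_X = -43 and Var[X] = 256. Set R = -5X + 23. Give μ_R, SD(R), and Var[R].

μ_R = 238, SD(R) = 80, Var[R] = 6400

R = -5X + 23 is linear with a = -5, b = 23.
μ_R = a·μ_X + b = (-5)·(-43) + 23 = 238.
SD(X) = √256 = 16.
SD(R) = |a|·SD(X) = |-5|·16 = 80.
Var[R] = a²·Var[X] = (-5)²·256 = 6400 (the additive constant 23 does not affect variance).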